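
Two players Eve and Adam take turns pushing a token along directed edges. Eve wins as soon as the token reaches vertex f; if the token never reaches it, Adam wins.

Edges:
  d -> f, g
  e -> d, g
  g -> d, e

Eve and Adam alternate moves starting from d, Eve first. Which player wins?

Eve

Track states (vertex, player-to-move).
A0 = {(f,Eve), (f,Adam)}
A1: add {(d,Eve)}.
(d,Eve) ∈ A1 ⇒ Eve forces the target.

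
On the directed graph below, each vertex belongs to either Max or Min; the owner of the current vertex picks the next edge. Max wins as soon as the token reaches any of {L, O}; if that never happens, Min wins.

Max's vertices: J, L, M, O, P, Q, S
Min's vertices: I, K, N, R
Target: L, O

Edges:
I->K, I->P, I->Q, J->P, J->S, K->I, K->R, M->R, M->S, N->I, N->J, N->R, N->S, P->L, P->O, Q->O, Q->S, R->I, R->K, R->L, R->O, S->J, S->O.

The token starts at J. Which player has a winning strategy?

A0 = {L, O}
A1: add {P, Q, S} — P (Max) has P→L; Q (Max) has Q→O; S (Max) has S→O.
A2: add {J, M} — J (Max) has J→P; M (Max) has M→S.
A3 = A2; e.g. I (Min) can still go to K. Fixed point.
J ∈ A2, so Max can force the target.

Max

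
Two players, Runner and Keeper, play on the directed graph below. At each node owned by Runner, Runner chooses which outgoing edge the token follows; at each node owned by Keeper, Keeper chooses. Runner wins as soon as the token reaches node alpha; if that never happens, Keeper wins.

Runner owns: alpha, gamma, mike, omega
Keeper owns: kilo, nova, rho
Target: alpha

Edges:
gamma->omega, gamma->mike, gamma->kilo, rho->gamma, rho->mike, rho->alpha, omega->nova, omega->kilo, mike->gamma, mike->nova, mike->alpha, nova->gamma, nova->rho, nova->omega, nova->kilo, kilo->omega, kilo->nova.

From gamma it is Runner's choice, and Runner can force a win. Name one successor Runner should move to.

A0 = {alpha}
A1: add {mike} — mike (Runner) has mike→alpha.
A2: add {gamma} — gamma (Runner) has gamma→mike.
A3: add {rho} — rho (Keeper): all of {gamma, mike, alpha} already in.
A4 = A3; e.g. omega (Runner) has no edge into A3. Fixed point.
From gamma, successor mike is in the attractor (rank 1); the other successors kilo, omega are not.

mike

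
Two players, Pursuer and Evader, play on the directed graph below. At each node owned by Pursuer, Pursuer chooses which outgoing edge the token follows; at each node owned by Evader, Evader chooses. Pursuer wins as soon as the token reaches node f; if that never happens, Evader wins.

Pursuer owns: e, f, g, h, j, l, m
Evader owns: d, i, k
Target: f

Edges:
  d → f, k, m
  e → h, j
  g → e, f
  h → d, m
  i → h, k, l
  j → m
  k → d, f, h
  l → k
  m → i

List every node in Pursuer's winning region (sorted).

f, g

A0 = {f}
A1: add {g} — g (Pursuer) has g→f.
A2 = A1; e.g. d (Evader) can still go to k. Fixed point.
Pursuer's winning region = {f, g}.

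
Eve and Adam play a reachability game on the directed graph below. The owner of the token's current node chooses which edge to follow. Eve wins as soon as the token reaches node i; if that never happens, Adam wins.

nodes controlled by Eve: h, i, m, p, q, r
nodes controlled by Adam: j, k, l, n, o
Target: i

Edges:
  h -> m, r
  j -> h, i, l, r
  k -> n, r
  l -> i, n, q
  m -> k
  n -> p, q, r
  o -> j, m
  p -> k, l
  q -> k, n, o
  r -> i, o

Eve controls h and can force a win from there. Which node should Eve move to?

A0 = {i}
A1: add {r} — r (Eve) has r→i.
A2: add {h} — h (Eve) has h→r.
A3 = A2; e.g. j (Adam) can still go to l. Fixed point.
From h, successor r is in the attractor (rank 1); the other successor m is not.

r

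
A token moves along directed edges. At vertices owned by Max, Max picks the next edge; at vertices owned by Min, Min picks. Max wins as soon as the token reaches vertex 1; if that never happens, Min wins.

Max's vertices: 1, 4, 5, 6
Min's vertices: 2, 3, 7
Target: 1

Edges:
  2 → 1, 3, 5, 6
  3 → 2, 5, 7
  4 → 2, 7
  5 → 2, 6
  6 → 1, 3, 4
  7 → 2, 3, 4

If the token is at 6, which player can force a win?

A0 = {1}
A1: add {6} — 6 (Max) has 6→1.
6 ∈ A1, so Max can force the target.

Max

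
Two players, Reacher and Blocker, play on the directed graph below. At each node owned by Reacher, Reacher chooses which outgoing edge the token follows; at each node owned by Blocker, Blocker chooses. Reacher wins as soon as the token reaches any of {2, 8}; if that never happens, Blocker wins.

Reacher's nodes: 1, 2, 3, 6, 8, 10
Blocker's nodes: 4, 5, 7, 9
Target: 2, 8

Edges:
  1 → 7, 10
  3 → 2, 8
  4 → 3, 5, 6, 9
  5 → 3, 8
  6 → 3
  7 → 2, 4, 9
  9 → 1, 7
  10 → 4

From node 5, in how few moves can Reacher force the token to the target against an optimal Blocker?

A0 = {2, 8}
A1: add {3} — 3 (Reacher) has 3→2.
A2: add {5, 6} — 5 (Blocker): all of {3, 8} already in; 6 (Reacher) has 6→3.
A3 = A2; e.g. 1 (Reacher) has no edge into A2. Fixed point.
5 enters the attractor at level 2, so Reacher can force the target in 2 moves from there.

2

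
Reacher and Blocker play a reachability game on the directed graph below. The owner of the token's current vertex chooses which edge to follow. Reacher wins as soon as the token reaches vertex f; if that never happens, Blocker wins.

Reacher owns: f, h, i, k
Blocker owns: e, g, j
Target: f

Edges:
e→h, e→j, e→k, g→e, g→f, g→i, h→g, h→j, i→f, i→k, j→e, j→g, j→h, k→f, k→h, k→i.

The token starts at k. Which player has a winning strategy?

Reacher

A0 = {f}
A1: add {i, k} — i (Reacher) has i→f; k (Reacher) has k→f.
A2 = A1; e.g. e (Blocker) can still go to h. Fixed point.
k ∈ A1, so Reacher can force the target.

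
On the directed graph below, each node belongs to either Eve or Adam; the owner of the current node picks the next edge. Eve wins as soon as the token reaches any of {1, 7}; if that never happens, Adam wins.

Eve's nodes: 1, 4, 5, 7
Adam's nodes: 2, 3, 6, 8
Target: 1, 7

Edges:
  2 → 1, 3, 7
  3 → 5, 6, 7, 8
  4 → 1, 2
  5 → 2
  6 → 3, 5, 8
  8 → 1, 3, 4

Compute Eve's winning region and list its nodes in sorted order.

1, 4, 7

A0 = {1, 7}
A1: add {4} — 4 (Eve) has 4→1.
A2 = A1; e.g. 2 (Adam) can still go to 3. Fixed point.
Eve's winning region = {1, 4, 7}.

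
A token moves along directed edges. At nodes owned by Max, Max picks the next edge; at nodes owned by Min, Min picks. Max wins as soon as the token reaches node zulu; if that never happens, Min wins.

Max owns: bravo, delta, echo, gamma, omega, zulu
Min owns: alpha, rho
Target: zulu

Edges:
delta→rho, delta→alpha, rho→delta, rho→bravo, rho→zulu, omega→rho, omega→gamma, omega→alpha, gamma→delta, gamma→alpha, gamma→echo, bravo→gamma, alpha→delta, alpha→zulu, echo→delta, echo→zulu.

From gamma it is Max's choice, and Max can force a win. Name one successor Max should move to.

echo

A0 = {zulu}
A1: add {echo} — echo (Max) has echo→zulu.
A2: add {gamma} — gamma (Max) has gamma→echo.
A3: add {bravo, omega} — omega (Max) has omega→gamma; bravo (Max) has bravo→gamma.
A4 = A3; e.g. delta (Max) has no edge into A3. Fixed point.
From gamma, successor echo is in the attractor (rank 1); the other successors alpha, delta are not.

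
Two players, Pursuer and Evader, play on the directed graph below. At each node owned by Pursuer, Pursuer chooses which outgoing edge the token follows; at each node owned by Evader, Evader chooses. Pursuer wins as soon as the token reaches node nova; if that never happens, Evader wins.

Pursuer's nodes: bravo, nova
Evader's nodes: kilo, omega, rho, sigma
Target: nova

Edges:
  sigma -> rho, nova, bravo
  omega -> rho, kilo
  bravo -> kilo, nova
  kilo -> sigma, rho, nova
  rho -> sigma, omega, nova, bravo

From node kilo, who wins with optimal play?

Evader

A0 = {nova}
A1: add {bravo} — bravo (Pursuer) has bravo→nova.
A2 = A1; e.g. sigma (Evader) can still go to rho. Fixed point.
kilo never enters the attractor, so Evader can avoid the target forever.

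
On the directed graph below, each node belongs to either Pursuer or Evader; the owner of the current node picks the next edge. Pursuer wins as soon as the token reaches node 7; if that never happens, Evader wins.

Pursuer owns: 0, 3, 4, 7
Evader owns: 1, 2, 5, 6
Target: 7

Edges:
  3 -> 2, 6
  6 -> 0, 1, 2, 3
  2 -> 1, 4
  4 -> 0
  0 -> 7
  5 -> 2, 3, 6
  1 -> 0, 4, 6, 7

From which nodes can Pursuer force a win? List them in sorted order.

A0 = {7}
A1: add {0} — 0 (Pursuer) has 0→7.
A2: add {4} — 4 (Pursuer) has 4→0.
A3 = A2; e.g. 1 (Evader) can still go to 6. Fixed point.
Pursuer's winning region = {0, 4, 7}.

0, 4, 7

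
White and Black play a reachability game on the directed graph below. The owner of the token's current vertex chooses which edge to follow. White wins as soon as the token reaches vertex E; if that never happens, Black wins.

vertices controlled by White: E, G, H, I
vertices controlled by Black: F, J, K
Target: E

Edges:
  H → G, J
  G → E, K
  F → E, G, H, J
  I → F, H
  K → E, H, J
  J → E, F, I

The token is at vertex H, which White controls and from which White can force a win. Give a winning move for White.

G

A0 = {E}
A1: add {G} — G (White) has G→E.
A2: add {H} — H (White) has H→G.
A3: add {I} — I (White) has I→H.
A4 = A3; e.g. F (Black) can still go to J. Fixed point.
From H, successor G is in the attractor (rank 1); the other successor J is not.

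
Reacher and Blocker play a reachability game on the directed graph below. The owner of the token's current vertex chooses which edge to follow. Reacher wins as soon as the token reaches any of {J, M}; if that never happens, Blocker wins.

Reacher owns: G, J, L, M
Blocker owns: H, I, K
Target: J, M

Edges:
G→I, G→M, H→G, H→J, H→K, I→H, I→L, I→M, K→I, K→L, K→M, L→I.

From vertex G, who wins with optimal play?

A0 = {J, M}
A1: add {G} — G (Reacher) has G→M.
A2 = A1; e.g. H (Blocker) can still go to K. Fixed point.
G ∈ A1, so Reacher can force the target.

Reacher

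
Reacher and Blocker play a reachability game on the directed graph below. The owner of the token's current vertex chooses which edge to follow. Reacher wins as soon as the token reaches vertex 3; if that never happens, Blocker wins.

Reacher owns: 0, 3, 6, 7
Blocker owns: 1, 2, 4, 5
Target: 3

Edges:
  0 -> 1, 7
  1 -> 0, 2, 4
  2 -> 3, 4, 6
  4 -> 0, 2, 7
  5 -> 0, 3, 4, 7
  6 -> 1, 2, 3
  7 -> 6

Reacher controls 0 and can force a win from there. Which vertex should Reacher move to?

A0 = {3}
A1: add {6} — 6 (Reacher) has 6→3.
A2: add {7} — 7 (Reacher) has 7→6.
A3: add {0} — 0 (Reacher) has 0→7.
A4 = A3; e.g. 1 (Blocker) can still go to 2. Fixed point.
From 0, successor 7 is in the attractor (rank 2); the other successor 1 is not.

7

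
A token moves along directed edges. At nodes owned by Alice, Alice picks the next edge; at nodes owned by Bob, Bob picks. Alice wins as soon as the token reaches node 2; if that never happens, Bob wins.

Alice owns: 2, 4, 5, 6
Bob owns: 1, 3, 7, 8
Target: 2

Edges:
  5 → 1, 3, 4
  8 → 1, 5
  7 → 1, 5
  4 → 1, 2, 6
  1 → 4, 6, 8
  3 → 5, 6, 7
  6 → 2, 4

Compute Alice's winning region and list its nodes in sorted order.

A0 = {2}
A1: add {4, 6} — 4 (Alice) has 4→2; 6 (Alice) has 6→2.
A2: add {5} — 5 (Alice) has 5→4.
A3 = A2; e.g. 1 (Bob) can still go to 8. Fixed point.
Alice's winning region = {2, 4, 5, 6}.

2, 4, 5, 6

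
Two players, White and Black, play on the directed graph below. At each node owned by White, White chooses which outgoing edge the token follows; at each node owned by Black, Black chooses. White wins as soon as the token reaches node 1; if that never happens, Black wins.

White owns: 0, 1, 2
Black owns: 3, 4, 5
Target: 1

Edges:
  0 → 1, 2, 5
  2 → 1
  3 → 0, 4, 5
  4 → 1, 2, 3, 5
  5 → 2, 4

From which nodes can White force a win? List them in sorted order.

0, 1, 2

A0 = {1}
A1: add {0, 2} — 0 (White) has 0→1; 2 (White) has 2→1.
A2 = A1; e.g. 3 (Black) can still go to 4. Fixed point.
White's winning region = {0, 1, 2}.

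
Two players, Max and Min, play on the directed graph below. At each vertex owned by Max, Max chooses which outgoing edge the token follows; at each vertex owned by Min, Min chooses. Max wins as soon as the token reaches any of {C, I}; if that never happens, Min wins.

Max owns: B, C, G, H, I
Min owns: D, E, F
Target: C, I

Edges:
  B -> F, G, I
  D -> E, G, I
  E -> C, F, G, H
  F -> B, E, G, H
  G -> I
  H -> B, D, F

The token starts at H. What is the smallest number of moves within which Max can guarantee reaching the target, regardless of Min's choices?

A0 = {C, I}
A1: add {B, G} — B (Max) has B→I; G (Max) has G→I.
A2: add {H} — H (Max) has H→B.
A3 = A2; e.g. D (Min) can still go to E. Fixed point.
H enters the attractor at level 2, so Max can force the target in 2 moves from there.

2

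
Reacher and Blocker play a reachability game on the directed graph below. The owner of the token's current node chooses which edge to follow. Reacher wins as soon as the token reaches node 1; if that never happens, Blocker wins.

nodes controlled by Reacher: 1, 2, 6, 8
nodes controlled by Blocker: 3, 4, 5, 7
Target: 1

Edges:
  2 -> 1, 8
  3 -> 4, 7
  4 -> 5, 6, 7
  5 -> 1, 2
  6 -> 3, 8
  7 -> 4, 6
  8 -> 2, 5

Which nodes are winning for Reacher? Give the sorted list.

A0 = {1}
A1: add {2} — 2 (Reacher) has 2→1.
A2: add {5, 8} — 5 (Blocker): all of {1, 2} already in; 8 (Reacher) has 8→2.
A3: add {6} — 6 (Reacher) has 6→8.
A4 = A3; e.g. 3 (Blocker) can still go to 4. Fixed point.
Reacher's winning region = {1, 2, 5, 6, 8}.

1, 2, 5, 6, 8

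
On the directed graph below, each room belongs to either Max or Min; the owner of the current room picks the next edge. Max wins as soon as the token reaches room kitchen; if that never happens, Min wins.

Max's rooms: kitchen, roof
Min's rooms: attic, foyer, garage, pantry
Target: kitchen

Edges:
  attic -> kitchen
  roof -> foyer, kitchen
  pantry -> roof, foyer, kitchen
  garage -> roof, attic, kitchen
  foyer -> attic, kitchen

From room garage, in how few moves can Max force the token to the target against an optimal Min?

A0 = {kitchen}
A1: add {attic, roof} — roof (Max) has roof→kitchen; attic (Min): all of {kitchen} already in.
A2: add {foyer, garage} — garage (Min): all of {roof, attic, kitchen} already in; foyer (Min): all of {attic, kitchen} already in.
garage enters the attractor at level 2, so Max can force the target in 2 moves from there.

2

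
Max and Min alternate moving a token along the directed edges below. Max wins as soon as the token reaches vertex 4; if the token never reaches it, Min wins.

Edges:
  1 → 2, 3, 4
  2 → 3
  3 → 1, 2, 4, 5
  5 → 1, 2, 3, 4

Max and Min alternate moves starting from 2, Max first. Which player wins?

Track states (vertex, player-to-move).
A0 = {(4,Max), (4,Min)}
A1: add {(1,Max), (3,Max), (5,Max)}.
A2: add {(2,Min)}.
A3 = A2; e.g. (1,Min) stays out. (2,Max) never enters ⇒ Min avoids the target.

Min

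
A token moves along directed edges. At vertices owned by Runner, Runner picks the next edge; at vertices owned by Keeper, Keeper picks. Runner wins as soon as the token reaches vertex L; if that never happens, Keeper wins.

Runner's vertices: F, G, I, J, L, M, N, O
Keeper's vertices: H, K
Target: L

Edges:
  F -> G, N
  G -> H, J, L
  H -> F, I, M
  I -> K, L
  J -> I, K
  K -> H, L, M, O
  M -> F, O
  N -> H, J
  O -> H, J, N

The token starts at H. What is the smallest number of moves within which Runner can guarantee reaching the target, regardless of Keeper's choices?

4

A0 = {L}
A1: add {G, I} — G (Runner) has G→L; I (Runner) has I→L.
A2: add {F, J} — F (Runner) has F→G; J (Runner) has J→I.
A3: add {M, N, O} — M (Runner) has M→F; N (Runner) has N→J; O (Runner) has O→J.
A4: add {H} — H (Keeper): all of {F, I, M} already in.
H enters the attractor at level 4, so Runner can force the target in 4 moves from there.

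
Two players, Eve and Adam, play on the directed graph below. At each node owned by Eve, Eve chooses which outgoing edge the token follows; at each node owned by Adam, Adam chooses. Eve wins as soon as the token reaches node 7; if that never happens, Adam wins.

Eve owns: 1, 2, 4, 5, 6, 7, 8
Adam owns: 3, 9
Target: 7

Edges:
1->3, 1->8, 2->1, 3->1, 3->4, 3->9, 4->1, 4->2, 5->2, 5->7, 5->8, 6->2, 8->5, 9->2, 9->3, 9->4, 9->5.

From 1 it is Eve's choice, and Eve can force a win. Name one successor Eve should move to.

A0 = {7}
A1: add {5} — 5 (Eve) has 5→7.
A2: add {8} — 8 (Eve) has 8→5.
A3: add {1} — 1 (Eve) has 1→8.
A4: add {2, 4} — 2 (Eve) has 2→1; 4 (Eve) has 4→1.
A5: add {6} — 6 (Eve) has 6→2.
A6 = A5; e.g. 3 (Adam) can still go to 9. Fixed point.
From 1, successor 8 is in the attractor (rank 2); the other successor 3 is not.

8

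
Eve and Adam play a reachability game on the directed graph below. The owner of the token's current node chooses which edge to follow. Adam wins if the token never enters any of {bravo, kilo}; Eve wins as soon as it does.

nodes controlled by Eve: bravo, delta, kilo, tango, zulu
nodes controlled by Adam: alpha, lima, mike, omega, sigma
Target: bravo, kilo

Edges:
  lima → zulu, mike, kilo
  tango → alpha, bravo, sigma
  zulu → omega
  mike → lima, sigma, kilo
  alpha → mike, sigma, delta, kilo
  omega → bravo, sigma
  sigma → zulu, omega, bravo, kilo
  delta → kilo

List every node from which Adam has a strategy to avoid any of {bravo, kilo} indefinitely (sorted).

A0 = {bravo, kilo}
A1: add {delta, tango} — tango (Eve) has tango→bravo; delta (Eve) has delta→kilo.
A2 = A1; e.g. lima (Adam) can still go to zulu. Fixed point.
Eve's attractor = {bravo, delta, kilo, tango}; Adam avoids the target exactly from the complement.

alpha, lima, mike, omega, sigma, zulu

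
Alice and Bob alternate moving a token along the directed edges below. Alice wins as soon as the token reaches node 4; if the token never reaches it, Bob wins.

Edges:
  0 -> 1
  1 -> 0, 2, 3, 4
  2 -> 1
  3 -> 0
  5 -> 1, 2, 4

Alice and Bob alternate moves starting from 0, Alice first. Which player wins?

Bob

Track states (vertex, player-to-move).
A0 = {(4,Alice), (4,Bob)}
A1: add {(1,Alice), (5,Alice)}.
A2: add {(0,Bob), (2,Bob)}.
A3: add {(3,Alice)}.
A4 = A3; e.g. (0,Alice) stays out. (0,Alice) never enters ⇒ Bob avoids the target.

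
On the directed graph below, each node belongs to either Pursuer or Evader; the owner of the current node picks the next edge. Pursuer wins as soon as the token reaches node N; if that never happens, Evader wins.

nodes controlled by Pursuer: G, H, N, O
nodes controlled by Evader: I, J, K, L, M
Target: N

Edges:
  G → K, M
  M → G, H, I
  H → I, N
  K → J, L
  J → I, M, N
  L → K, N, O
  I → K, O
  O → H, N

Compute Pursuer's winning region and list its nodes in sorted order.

A0 = {N}
A1: add {H, O} — H (Pursuer) has H→N; O (Pursuer) has O→N.
A2 = A1; e.g. G (Pursuer) has no edge into A1. Fixed point.
Pursuer's winning region = {H, N, O}.

H, N, O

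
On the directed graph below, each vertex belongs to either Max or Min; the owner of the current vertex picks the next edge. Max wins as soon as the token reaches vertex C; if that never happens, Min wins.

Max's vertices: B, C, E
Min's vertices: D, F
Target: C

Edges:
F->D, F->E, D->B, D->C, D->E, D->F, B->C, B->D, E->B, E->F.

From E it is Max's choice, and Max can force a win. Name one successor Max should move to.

B

A0 = {C}
A1: add {B} — B (Max) has B→C.
A2: add {E} — E (Max) has E→B.
A3 = A2; e.g. D (Min) can still go to F. Fixed point.
From E, successor B is in the attractor (rank 1); the other successor F is not.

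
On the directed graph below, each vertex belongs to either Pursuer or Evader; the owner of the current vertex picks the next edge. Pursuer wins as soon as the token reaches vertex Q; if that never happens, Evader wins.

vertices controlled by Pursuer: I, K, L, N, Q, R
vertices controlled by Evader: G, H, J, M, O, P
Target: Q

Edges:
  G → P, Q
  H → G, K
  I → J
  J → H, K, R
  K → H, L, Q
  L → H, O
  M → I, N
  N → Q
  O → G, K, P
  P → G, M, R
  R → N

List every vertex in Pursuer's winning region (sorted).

K, N, Q, R

A0 = {Q}
A1: add {K, N} — K (Pursuer) has K→Q; N (Pursuer) has N→Q.
A2: add {R} — R (Pursuer) has R→N.
A3 = A2; e.g. G (Evader) can still go to P. Fixed point.
Pursuer's winning region = {K, N, Q, R}.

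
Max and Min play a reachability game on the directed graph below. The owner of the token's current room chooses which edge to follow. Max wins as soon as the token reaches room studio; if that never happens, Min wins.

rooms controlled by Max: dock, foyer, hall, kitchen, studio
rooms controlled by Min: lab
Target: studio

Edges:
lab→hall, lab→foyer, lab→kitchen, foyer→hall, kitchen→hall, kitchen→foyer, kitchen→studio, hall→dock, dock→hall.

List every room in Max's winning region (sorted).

kitchen, studio

A0 = {studio}
A1: add {kitchen} — kitchen (Max) has kitchen→studio.
A2 = A1; e.g. lab (Min) can still go to hall. Fixed point.
Max's winning region = {kitchen, studio}.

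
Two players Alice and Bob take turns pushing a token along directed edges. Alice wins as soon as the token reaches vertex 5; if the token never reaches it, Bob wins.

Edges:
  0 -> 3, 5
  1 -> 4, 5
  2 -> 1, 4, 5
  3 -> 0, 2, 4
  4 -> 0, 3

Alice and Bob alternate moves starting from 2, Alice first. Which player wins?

Track states (vertex, player-to-move).
A0 = {(5,Alice), (5,Bob)}
A1: add {(0,Alice), (1,Alice), (2,Alice)}.
(2,Alice) ∈ A1 ⇒ Alice forces the target.

Alice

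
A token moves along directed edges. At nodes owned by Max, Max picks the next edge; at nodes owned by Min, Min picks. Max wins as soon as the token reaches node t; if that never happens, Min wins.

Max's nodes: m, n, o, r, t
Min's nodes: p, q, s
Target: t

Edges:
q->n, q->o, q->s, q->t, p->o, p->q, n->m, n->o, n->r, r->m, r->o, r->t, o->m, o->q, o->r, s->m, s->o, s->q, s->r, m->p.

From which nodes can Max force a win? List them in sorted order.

n, o, r, t

A0 = {t}
A1: add {r} — r (Max) has r→t.
A2: add {n, o} — n (Max) has n→r; o (Max) has o→r.
A3 = A2; e.g. m (Max) has no edge into A2. Fixed point.
Max's winning region = {n, o, r, t}.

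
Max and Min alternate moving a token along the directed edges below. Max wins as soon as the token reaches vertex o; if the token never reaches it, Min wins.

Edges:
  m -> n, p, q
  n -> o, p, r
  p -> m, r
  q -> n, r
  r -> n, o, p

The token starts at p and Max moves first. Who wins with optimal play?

Track states (vertex, player-to-move).
A0 = {(o,Max), (o,Min)}
A1: add {(n,Max), (r,Max)}.
A2: add {(q,Min)}.
A3: add {(m,Max)}.
A4: add {(p,Min)}.
A5 = A4; e.g. (m,Min) stays out. (p,Max) never enters ⇒ Min avoids the target.

Min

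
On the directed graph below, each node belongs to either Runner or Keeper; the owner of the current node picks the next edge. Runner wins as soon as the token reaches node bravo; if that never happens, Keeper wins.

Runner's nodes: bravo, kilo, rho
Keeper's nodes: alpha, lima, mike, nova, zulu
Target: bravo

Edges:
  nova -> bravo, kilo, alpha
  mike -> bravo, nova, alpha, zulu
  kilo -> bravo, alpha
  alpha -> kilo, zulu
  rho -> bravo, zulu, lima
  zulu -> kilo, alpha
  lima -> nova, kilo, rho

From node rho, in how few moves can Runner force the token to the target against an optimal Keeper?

1

A0 = {bravo}
A1: add {kilo, rho} — kilo (Runner) has kilo→bravo; rho (Runner) has rho→bravo.
A2 = A1; e.g. nova (Keeper) can still go to alpha. Fixed point.
rho enters the attractor at level 1, so Runner can force the target in 1 move from there.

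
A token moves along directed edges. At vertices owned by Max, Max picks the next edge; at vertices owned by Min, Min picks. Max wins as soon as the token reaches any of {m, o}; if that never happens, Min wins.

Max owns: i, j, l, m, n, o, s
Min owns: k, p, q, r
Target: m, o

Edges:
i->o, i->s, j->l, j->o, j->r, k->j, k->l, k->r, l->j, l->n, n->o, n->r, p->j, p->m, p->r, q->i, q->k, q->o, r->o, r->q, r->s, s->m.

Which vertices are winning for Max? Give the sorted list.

i, j, l, m, n, o, s

A0 = {m, o}
A1: add {i, j, n, s} — i (Max) has i→o; j (Max) has j→o; n (Max) has n→o; s (Max) has s→m.
A2: add {l} — l (Max) has l→j.
A3 = A2; e.g. k (Min) can still go to r. Fixed point.
Max's winning region = {i, j, l, m, n, o, s}.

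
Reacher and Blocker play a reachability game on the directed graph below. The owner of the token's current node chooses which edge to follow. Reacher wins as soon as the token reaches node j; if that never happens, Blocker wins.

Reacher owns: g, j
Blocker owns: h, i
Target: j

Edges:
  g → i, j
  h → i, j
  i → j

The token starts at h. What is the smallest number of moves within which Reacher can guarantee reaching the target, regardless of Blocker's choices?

2

A0 = {j}
A1: add {g, i} — g (Reacher) has g→j; i (Blocker): all of {j} already in.
A2: add {h} — h (Blocker): all of {i, j} already in.
A2 = all vertices. Fixed point.
h enters the attractor at level 2, so Reacher can force the target in 2 moves from there.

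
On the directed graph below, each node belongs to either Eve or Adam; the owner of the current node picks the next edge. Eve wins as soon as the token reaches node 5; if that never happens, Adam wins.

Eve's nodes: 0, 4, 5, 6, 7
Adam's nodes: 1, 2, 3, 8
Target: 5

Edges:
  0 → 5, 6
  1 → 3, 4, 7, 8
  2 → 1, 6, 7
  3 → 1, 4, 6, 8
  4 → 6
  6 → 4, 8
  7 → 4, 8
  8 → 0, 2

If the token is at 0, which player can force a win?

A0 = {5}
A1: add {0} — 0 (Eve) has 0→5.
A2 = A1; e.g. 1 (Adam) can still go to 3. Fixed point.
0 ∈ A1, so Eve can force the target.

Eve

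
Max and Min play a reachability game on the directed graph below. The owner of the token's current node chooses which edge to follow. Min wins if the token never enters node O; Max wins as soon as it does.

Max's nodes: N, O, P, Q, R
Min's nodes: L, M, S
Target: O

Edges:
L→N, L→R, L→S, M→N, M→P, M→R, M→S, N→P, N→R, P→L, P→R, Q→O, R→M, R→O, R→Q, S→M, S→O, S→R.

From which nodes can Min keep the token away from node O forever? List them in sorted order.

A0 = {O}
A1: add {Q, R} — Q (Max) has Q→O; R (Max) has R→O.
A2: add {N, P} — N (Max) has N→R; P (Max) has P→R.
A3 = A2; e.g. L (Min) can still go to S. Fixed point.
Max's attractor = {N, O, P, Q, R}; Min avoids the target exactly from the complement.

L, M, S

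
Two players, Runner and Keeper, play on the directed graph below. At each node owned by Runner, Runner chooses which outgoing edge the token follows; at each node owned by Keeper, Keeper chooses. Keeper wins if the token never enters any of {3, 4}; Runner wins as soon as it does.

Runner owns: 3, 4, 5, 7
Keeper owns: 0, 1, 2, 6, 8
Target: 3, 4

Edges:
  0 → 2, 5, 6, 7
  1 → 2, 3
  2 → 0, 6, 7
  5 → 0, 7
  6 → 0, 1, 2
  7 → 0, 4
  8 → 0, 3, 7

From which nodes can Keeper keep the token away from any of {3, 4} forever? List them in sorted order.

0, 1, 2, 6, 8

A0 = {3, 4}
A1: add {7} — 7 (Runner) has 7→4.
A2: add {5} — 5 (Runner) has 5→7.
A3 = A2; e.g. 0 (Keeper) can still go to 2. Fixed point.
Runner's attractor = {3, 4, 5, 7}; Keeper avoids the target exactly from the complement.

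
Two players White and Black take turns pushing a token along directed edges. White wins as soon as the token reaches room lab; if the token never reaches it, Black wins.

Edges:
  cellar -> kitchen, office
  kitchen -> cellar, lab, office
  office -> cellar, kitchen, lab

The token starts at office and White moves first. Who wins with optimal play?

White

Track states (vertex, player-to-move).
A0 = {(lab,White), (lab,Black)}
A1: add {(kitchen,White), (office,White)}.
(office,White) ∈ A1 ⇒ White forces the target.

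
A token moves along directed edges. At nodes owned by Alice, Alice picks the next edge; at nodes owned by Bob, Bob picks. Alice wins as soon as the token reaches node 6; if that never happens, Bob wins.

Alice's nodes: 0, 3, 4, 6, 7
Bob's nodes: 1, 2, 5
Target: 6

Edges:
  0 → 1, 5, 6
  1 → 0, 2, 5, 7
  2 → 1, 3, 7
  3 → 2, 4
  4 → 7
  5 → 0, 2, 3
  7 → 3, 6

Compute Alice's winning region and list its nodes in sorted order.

A0 = {6}
A1: add {0, 7} — 0 (Alice) has 0→6; 7 (Alice) has 7→6.
A2: add {4} — 4 (Alice) has 4→7.
A3: add {3} — 3 (Alice) has 3→4.
A4 = A3; e.g. 1 (Bob) can still go to 2. Fixed point.
Alice's winning region = {0, 3, 4, 6, 7}.

0, 3, 4, 6, 7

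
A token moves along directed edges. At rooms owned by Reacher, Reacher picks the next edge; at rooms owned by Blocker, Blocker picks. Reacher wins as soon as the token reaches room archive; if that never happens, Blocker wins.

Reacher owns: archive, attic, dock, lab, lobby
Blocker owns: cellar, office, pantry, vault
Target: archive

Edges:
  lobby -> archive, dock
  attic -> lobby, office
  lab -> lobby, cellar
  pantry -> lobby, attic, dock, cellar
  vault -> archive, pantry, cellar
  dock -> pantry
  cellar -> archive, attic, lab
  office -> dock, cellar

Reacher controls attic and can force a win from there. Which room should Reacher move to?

A0 = {archive}
A1: add {lobby} — lobby (Reacher) has lobby→archive.
A2: add {attic, lab} — attic (Reacher) has attic→lobby; lab (Reacher) has lab→lobby.
A3: add {cellar} — cellar (Blocker): all of {archive, attic, lab} already in.
A4 = A3; e.g. pantry (Blocker) can still go to dock. Fixed point.
From attic, successor lobby is in the attractor (rank 1); the other successor office is not.

lobby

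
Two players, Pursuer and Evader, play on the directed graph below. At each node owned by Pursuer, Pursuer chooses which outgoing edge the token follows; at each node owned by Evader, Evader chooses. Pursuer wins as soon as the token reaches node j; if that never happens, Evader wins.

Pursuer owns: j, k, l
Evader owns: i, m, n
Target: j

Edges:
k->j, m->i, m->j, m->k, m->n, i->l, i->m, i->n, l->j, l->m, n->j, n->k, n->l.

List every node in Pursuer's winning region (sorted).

j, k, l, n

A0 = {j}
A1: add {k, l} — k (Pursuer) has k→j; l (Pursuer) has l→j.
A2: add {n} — n (Evader): all of {j, k, l} already in.
A3 = A2; e.g. i (Evader) can still go to m. Fixed point.
Pursuer's winning region = {j, k, l, n}.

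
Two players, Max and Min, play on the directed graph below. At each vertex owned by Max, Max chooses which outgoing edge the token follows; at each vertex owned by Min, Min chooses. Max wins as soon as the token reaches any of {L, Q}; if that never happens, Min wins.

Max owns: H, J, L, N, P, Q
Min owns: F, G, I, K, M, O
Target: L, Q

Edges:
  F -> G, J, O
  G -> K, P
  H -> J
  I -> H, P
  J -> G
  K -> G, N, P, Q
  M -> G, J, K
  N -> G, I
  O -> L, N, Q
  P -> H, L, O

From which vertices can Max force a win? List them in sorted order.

A0 = {L, Q}
A1: add {P} — P (Max) has P→L.
A2 = A1; e.g. F (Min) can still go to G. Fixed point.
Max's winning region = {L, P, Q}.

L, P, Q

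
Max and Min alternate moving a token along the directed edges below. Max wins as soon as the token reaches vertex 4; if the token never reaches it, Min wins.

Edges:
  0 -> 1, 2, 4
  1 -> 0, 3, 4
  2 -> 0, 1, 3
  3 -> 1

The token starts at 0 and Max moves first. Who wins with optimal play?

Max

Track states (vertex, player-to-move).
A0 = {(4,Max), (4,Min)}
A1: add {(0,Max), (1,Max)}.
(0,Max) ∈ A1 ⇒ Max forces the target.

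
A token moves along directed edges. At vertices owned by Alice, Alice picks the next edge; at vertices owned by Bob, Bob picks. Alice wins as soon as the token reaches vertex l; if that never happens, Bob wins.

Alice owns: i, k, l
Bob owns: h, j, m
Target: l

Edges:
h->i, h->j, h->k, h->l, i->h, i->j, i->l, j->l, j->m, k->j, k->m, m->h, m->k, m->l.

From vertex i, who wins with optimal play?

Alice

A0 = {l}
A1: add {i} — i (Alice) has i→l.
A2 = A1; e.g. h (Bob) can still go to j. Fixed point.
i ∈ A1, so Alice can force the target.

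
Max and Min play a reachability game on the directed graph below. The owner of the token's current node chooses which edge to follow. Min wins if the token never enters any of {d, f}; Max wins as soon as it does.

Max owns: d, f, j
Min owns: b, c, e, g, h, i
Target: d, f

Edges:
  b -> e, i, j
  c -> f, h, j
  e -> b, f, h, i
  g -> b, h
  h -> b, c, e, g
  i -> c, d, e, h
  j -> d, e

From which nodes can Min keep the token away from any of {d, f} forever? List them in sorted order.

b, c, e, g, h, i

A0 = {d, f}
A1: add {j} — j (Max) has j→d.
A2 = A1; e.g. b (Min) can still go to e. Fixed point.
Max's attractor = {d, f, j}; Min avoids the target exactly from the complement.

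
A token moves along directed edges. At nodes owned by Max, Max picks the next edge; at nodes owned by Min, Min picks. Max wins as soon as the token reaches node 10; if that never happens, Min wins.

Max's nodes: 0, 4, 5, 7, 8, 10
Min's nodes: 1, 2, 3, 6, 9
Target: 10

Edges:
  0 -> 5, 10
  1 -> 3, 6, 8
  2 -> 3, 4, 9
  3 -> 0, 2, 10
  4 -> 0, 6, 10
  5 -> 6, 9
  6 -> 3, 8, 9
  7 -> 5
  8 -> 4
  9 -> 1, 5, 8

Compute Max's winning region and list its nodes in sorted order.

0, 4, 8, 10

A0 = {10}
A1: add {0, 4} — 0 (Max) has 0→10; 4 (Max) has 4→10.
A2: add {8} — 8 (Max) has 8→4.
A3 = A2; e.g. 1 (Min) can still go to 3. Fixed point.
Max's winning region = {0, 4, 8, 10}.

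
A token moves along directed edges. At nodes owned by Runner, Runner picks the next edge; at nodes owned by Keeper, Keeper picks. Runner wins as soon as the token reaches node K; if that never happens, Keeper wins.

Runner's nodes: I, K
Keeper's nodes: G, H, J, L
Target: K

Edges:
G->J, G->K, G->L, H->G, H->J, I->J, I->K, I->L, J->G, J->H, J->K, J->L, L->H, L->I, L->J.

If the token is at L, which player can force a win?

A0 = {K}
A1: add {I} — I (Runner) has I→K.
A2 = A1; e.g. G (Keeper) can still go to J. Fixed point.
L never enters the attractor, so Keeper can avoid the target forever.

Keeper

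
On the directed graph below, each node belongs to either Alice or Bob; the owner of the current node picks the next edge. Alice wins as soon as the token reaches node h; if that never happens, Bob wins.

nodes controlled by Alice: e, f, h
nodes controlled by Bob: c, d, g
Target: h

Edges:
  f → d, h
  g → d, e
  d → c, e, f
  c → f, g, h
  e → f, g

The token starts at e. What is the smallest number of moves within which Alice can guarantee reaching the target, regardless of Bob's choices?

A0 = {h}
A1: add {f} — f (Alice) has f→h.
A2: add {e} — e (Alice) has e→f.
A3 = A2; e.g. c (Bob) can still go to g. Fixed point.
e enters the attractor at level 2, so Alice can force the target in 2 moves from there.

2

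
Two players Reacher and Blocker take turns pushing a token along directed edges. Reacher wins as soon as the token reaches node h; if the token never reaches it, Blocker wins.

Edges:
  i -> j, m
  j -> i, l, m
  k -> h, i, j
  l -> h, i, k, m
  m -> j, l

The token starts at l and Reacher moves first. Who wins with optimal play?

Reacher

Track states (vertex, player-to-move).
A0 = {(h,Reacher), (h,Blocker)}
A1: add {(k,Reacher), (l,Reacher)}.
(l,Reacher) ∈ A1 ⇒ Reacher forces the target.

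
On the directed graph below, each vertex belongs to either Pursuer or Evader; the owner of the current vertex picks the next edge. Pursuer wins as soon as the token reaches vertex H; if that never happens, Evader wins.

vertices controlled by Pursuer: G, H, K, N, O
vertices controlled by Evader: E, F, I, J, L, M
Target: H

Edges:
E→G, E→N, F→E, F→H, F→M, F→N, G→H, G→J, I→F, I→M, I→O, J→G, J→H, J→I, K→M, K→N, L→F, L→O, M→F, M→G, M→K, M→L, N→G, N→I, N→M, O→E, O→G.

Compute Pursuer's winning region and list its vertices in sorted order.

A0 = {H}
A1: add {G} — G (Pursuer) has G→H.
A2: add {N, O} — N (Pursuer) has N→G; O (Pursuer) has O→G.
A3: add {E, K} — E (Evader): all of {G, N} already in; K (Pursuer) has K→N.
A4 = A3; e.g. F (Evader) can still go to M. Fixed point.
Pursuer's winning region = {E, G, H, K, N, O}.

E, G, H, K, N, O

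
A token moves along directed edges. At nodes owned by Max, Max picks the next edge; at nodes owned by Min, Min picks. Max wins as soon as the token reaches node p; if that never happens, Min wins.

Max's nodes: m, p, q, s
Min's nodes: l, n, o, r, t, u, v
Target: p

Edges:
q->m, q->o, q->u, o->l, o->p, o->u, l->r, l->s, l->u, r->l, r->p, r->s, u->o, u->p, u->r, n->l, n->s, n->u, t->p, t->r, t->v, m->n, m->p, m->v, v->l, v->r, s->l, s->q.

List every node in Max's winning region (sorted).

m, p, q, s

A0 = {p}
A1: add {m} — m (Max) has m→p.
A2: add {q} — q (Max) has q→m.
A3: add {s} — s (Max) has s→q.
A4 = A3; e.g. l (Min) can still go to r. Fixed point.
Max's winning region = {m, p, q, s}.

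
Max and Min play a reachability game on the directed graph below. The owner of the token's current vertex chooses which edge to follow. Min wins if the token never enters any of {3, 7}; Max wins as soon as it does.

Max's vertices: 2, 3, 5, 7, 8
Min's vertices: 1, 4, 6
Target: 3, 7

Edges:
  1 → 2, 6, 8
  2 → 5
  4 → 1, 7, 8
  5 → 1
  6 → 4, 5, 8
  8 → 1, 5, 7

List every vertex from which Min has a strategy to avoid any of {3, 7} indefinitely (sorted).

1, 2, 4, 5, 6

A0 = {3, 7}
A1: add {8} — 8 (Max) has 8→7.
A2 = A1; e.g. 1 (Min) can still go to 2. Fixed point.
Max's attractor = {3, 7, 8}; Min avoids the target exactly from the complement.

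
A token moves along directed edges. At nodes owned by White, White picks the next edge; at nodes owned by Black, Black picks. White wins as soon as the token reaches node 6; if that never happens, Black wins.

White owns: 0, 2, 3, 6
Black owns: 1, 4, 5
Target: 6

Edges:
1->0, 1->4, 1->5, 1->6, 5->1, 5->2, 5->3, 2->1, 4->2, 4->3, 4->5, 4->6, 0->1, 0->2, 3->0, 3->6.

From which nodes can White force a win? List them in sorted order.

A0 = {6}
A1: add {3} — 3 (White) has 3→6.
A2 = A1; e.g. 0 (White) has no edge into A1. Fixed point.
White's winning region = {3, 6}.

3, 6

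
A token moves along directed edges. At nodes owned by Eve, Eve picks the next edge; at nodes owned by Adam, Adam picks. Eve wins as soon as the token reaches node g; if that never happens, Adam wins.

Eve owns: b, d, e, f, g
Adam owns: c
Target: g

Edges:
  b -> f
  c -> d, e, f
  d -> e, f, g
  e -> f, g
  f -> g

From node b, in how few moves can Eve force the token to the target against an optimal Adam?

2

A0 = {g}
A1: add {d, e, f} — d (Eve) has d→g; e (Eve) has e→g; f (Eve) has f→g.
A2: add {b, c} — b (Eve) has b→f; c (Adam): all of {d, e, f} already in.
A2 = all vertices. Fixed point.
b enters the attractor at level 2, so Eve can force the target in 2 moves from there.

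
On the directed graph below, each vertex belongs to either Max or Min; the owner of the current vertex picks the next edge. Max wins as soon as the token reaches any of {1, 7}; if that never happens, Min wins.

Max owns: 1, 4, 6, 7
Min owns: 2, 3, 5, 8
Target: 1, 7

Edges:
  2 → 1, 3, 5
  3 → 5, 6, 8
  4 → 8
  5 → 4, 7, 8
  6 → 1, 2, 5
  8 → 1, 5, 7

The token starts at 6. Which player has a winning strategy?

Max

A0 = {1, 7}
A1: add {6} — 6 (Max) has 6→1.
A2 = A1; e.g. 2 (Min) can still go to 3. Fixed point.
6 ∈ A1, so Max can force the target.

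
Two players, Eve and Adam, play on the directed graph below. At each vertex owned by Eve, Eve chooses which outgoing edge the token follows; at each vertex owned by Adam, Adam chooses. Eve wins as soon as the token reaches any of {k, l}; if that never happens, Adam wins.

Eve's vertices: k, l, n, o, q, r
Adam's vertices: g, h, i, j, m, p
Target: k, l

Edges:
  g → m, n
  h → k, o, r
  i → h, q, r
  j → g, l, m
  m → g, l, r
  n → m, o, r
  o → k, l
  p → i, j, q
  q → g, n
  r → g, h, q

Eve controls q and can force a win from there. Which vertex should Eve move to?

n

A0 = {k, l}
A1: add {o} — o (Eve) has o→k.
A2: add {n} — n (Eve) has n→o.
A3: add {q} — q (Eve) has q→n.
A4: add {r} — r (Eve) has r→q.
A5: add {h} — h (Adam): all of {k, o, r} already in.
A6: add {i} — i (Adam): all of {h, q, r} already in.
A7 = A6; e.g. g (Adam) can still go to m. Fixed point.
From q, successor n is in the attractor (rank 2); the other successor g is not.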